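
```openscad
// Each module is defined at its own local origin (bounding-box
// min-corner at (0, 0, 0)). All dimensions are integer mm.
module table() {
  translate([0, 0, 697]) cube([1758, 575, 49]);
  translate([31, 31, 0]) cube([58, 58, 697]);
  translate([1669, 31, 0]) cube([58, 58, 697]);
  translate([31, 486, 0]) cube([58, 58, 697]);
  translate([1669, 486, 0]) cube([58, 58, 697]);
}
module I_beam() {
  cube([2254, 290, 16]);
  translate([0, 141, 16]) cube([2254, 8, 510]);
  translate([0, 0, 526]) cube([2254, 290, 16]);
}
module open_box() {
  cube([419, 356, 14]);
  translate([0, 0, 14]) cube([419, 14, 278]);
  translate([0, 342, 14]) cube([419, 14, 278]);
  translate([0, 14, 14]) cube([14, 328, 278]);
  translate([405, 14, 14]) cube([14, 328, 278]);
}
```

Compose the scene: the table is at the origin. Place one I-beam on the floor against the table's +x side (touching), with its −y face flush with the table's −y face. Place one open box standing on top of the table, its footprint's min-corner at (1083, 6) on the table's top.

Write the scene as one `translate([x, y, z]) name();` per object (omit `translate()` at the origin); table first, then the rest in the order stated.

table();
translate([1758, 0, 0]) I_beam();
translate([1083, 6, 746]) open_box();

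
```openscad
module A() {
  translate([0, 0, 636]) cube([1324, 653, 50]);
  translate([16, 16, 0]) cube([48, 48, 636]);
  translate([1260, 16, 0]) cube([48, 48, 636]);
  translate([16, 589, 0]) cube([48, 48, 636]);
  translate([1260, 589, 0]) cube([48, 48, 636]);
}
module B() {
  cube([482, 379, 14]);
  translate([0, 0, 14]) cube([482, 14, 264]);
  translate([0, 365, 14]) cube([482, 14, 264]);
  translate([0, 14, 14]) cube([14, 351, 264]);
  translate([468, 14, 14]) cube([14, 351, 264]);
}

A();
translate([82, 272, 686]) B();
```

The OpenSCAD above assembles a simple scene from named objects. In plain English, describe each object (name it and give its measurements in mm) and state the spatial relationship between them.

A is a rectangular dining table. The top is 1324×653×50 mm with its upper surface at z = 686 mm. It stands on four 48×48 mm square legs, each inset 16 mm from the nearest pair of top edges, running from the floor to the underside of the top.

B is an open storage box with external size 482×379×278 mm and wall thickness 14 mm (the base is also 14 mm thick). The base covers the whole footprint; the four walls stand on the base, with the y-facing walls full-width and the x-facing walls fitting between their inner faces.

The open box is on top of the table.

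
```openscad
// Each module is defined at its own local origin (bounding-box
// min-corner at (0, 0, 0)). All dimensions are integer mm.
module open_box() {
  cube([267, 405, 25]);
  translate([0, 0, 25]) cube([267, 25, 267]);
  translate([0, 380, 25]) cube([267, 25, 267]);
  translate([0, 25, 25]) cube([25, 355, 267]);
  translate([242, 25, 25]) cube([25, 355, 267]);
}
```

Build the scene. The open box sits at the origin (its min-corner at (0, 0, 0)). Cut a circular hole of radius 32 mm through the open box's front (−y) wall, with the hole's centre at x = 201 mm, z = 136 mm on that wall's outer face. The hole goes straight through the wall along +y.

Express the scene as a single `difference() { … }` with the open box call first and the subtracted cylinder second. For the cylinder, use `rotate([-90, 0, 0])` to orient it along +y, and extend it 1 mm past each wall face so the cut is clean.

difference() {
  open_box();
  translate([201, -1, 136]) rotate([-90, 0, 0]) cylinder(h = 27, r = 32);
}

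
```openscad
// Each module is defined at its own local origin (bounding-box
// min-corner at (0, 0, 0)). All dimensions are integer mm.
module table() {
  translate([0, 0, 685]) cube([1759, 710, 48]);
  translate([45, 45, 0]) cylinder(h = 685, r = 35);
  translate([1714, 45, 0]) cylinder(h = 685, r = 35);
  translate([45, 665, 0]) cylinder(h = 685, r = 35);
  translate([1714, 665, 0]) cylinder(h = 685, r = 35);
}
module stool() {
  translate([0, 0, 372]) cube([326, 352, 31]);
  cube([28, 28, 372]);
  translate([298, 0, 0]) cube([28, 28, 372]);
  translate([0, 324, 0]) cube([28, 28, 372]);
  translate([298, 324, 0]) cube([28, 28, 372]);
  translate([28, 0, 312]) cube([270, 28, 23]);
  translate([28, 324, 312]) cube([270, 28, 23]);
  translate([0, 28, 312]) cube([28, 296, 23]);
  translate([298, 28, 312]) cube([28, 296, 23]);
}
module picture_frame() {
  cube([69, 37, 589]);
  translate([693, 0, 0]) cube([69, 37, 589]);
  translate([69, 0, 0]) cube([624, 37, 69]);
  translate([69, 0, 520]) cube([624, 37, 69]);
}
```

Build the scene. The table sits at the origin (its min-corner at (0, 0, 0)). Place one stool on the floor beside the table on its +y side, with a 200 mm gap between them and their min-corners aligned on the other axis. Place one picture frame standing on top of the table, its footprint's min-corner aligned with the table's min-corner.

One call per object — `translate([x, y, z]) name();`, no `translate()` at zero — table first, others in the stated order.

table();
translate([0, 910, 0]) stool();
translate([0, 0, 733]) picture_frame();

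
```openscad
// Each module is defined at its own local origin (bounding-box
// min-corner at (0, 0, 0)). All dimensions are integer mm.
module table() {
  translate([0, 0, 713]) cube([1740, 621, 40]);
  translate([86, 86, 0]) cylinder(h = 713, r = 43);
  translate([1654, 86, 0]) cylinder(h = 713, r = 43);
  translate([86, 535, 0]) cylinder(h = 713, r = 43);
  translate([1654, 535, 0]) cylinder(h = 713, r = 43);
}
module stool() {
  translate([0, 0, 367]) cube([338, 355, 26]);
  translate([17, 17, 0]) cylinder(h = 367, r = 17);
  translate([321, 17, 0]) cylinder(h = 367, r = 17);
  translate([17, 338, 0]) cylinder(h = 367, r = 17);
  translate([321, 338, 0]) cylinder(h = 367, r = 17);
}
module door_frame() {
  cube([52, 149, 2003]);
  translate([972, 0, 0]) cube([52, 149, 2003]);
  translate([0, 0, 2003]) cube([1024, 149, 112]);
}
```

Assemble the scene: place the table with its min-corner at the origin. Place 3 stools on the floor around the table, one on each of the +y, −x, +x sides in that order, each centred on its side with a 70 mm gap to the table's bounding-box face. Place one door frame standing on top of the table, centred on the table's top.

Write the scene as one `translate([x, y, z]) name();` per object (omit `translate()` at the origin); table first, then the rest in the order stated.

table();
translate([701, 691, 0]) stool();
translate([-408, 133, 0]) stool();
translate([1810, 133, 0]) stool();
translate([358, 236, 753]) door_frame();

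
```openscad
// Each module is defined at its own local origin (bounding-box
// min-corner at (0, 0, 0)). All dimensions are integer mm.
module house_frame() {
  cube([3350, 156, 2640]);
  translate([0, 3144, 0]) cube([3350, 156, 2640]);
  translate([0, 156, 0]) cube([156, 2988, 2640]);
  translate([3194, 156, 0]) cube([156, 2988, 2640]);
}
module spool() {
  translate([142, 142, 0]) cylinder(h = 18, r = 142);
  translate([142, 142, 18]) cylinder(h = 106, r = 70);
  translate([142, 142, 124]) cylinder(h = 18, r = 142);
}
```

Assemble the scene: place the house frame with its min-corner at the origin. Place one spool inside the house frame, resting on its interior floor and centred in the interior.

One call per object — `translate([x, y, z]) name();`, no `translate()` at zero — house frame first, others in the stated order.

house_frame();
translate([1533, 1508, 0]) spool();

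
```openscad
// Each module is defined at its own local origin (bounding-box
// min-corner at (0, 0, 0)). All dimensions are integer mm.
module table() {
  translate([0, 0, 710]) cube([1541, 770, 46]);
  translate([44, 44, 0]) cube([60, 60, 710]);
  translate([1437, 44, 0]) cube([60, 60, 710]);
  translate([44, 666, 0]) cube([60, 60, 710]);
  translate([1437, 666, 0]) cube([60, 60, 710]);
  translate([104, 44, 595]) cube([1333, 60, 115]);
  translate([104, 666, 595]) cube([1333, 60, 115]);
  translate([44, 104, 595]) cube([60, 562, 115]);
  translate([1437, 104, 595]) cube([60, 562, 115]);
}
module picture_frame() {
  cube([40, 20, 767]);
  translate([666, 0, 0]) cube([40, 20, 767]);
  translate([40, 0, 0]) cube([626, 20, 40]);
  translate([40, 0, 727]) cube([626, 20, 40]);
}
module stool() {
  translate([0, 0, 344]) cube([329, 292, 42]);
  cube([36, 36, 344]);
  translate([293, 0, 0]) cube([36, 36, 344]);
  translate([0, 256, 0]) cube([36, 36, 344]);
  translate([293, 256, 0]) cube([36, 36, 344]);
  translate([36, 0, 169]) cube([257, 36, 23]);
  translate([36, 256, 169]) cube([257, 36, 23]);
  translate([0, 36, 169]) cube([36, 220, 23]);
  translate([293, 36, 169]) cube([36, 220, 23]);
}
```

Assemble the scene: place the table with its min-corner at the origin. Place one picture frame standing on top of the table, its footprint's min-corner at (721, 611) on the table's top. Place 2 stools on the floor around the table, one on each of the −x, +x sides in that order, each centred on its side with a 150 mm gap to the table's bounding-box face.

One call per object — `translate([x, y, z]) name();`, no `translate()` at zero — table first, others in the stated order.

table();
translate([721, 611, 756]) picture_frame();
translate([-479, 239, 0]) stool();
translate([1691, 239, 0]) stool();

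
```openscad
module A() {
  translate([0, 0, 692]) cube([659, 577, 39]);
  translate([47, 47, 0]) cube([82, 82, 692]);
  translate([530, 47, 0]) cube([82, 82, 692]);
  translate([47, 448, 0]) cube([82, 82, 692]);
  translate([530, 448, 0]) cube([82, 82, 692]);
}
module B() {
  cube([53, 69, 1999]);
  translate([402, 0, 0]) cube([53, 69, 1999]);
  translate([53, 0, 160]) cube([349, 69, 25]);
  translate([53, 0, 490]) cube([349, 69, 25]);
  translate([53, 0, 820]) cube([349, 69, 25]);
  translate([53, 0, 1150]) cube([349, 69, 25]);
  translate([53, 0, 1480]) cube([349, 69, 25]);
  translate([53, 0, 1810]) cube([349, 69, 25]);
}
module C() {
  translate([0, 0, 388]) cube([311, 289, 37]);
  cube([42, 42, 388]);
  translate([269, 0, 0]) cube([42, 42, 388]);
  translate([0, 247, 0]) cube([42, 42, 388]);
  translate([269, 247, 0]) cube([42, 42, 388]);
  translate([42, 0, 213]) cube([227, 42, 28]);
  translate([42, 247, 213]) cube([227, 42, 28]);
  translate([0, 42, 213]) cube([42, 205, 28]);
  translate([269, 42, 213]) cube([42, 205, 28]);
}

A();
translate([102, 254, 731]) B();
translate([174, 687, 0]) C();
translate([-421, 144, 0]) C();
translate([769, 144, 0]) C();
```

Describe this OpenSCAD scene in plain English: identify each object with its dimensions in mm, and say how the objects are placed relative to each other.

A is a table with a 659×577 mm rectangular top, 39 mm thick, top surface at z = 731 mm, supported by four 82×82 mm square legs, each inset 47 mm from the nearest pair of top edges, running from the floor.

B is a straight ladder. Two 53×69 mm vertical rails, 1999 mm tall, stand 455 mm apart (outside-to-outside) with their front faces coplanar on the −y side. 6 rungs, each 69 mm deep and 25 mm tall, span between the inner faces of the rails, front faces flush with the rails. The lowest rung's underside is at z = 160 mm and rungs are spaced 330 mm apart (underside to underside).

C is a four-legged stool. The seat is a 311×289×37 mm slab whose top surface is at z = 425 mm; four square legs, each 42×42 mm in cross-section, run from the floor (z = 0) to the underside of the seat, each flush with a corner of the seat. Four stretchers, 42 mm wide and 28 mm tall, connect adjacent legs with their undersides at z = 213 mm, each running between the inner faces of the legs it joins and aligned with the legs' outer faces on the other axis.

The ladder is on top of the table, centred. Three stools sit around the table at the +y, −x, +x sides.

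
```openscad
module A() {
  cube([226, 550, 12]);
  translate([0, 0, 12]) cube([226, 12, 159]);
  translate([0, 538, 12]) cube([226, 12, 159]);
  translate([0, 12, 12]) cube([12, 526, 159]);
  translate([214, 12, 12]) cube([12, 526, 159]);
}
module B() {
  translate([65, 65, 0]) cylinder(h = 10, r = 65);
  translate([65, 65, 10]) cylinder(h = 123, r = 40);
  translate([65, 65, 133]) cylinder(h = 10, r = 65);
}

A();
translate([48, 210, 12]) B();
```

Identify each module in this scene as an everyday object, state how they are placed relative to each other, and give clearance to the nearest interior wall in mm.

Clearances: x = 36, y = 198; minimum 36 mm.

A is an open box. B is a spool. The spool sits inside the open box, centred. The clearance to the nearest interior wall is 36 mm.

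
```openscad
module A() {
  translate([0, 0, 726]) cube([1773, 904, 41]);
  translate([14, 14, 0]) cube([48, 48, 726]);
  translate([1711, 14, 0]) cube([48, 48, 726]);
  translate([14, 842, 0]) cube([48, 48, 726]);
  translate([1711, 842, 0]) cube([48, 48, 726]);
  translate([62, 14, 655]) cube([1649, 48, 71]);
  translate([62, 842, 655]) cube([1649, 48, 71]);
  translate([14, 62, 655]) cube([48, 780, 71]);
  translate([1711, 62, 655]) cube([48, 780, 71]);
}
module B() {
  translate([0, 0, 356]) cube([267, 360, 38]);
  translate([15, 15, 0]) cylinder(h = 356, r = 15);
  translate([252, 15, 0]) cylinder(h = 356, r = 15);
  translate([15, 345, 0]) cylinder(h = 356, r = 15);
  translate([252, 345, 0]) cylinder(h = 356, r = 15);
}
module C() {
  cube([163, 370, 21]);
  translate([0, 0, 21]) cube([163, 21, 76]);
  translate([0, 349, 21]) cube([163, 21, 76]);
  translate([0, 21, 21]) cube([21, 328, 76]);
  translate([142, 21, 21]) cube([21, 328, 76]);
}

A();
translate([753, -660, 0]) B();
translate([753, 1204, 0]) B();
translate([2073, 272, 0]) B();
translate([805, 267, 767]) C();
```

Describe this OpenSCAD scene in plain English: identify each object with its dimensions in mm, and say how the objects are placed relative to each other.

A is a rectangular dining table. The top is 1773×904×41 mm with its upper surface at z = 767 mm. It stands on four 48×48 mm square legs, each inset 14 mm from the nearest pair of top edges, running from the floor to the underside of the top. Four apron rails, 48 mm thick and 71 mm tall, run between adjacent legs with their top edges flush with the underside of the top and their outer faces flush with the legs' outer faces.

B is a simple wooden stool: a rectangular seat 267 mm (x) by 360 mm (y), 38 mm thick, top face at z = 394 mm, on four round legs, each 30 mm in diameter. The legs rest on z = 0, each leg's axis is inset half a diameter from the nearest pair of seat edges (so the leg's bounding box is flush with the corner).

C is an open storage box with external size 163×370×97 mm and wall thickness 21 mm (the base is also 21 mm thick). The base covers the whole footprint; the four walls stand on the base, with the y-facing walls full-width and the x-facing walls fitting between their inner faces.

Three stools sit around the table at the −y, +y, +x sides. The open box is on top of the table, centred.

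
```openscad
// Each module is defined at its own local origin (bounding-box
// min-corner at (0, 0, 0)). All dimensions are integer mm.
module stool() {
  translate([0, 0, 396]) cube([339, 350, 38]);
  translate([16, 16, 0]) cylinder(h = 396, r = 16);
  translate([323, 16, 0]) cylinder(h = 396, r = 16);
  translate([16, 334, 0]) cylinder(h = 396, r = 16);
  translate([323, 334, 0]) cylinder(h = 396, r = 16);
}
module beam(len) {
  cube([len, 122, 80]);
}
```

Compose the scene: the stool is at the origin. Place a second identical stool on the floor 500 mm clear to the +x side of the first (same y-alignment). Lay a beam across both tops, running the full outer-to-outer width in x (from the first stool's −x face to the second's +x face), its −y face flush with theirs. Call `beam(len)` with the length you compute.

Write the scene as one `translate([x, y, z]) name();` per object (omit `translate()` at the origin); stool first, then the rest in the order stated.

stool();
translate([839, 0, 0]) stool();
translate([0, 0, 434]) beam(1178);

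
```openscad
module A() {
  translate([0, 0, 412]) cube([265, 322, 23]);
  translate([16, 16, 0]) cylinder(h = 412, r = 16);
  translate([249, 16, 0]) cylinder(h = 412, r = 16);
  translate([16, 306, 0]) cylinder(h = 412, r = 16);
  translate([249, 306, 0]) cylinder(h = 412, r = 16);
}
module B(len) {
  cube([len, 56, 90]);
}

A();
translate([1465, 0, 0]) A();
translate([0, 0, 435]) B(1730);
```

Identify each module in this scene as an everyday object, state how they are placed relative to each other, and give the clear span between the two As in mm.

Second stool starts at x = 1465; first ends at x = 265; clear span = 1465 − 265 = 1200 mm.

A is a stool. B is a beam. A beam spans the tops of two stools. The clear span between the two stools is 1200 mm.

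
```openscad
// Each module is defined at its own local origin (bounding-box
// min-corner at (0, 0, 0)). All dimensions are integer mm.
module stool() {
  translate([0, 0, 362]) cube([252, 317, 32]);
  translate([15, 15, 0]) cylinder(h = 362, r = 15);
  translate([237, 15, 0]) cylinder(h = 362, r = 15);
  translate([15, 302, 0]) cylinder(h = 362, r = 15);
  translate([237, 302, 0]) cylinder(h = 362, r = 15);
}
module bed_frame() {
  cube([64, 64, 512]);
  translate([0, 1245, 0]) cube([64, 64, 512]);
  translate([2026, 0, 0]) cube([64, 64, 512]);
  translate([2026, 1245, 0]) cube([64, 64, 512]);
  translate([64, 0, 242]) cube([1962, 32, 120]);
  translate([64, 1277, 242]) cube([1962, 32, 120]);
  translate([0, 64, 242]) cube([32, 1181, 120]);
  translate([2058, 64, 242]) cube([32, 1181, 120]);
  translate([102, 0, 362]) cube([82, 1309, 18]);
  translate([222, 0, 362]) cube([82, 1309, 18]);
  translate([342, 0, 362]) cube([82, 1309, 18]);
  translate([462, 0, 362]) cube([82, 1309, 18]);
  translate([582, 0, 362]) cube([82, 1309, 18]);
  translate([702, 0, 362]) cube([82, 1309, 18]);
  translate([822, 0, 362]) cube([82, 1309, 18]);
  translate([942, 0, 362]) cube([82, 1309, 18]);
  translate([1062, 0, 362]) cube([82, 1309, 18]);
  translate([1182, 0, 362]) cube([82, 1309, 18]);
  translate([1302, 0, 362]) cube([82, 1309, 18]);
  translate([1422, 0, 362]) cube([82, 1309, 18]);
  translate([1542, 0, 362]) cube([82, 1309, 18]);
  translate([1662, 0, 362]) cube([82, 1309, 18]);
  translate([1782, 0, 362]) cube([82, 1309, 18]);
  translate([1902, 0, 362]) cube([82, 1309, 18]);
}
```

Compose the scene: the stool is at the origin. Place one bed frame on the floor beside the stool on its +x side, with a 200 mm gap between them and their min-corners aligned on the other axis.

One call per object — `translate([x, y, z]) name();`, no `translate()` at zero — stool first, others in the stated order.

stool();
translate([452, 0, 0]) bed_frame();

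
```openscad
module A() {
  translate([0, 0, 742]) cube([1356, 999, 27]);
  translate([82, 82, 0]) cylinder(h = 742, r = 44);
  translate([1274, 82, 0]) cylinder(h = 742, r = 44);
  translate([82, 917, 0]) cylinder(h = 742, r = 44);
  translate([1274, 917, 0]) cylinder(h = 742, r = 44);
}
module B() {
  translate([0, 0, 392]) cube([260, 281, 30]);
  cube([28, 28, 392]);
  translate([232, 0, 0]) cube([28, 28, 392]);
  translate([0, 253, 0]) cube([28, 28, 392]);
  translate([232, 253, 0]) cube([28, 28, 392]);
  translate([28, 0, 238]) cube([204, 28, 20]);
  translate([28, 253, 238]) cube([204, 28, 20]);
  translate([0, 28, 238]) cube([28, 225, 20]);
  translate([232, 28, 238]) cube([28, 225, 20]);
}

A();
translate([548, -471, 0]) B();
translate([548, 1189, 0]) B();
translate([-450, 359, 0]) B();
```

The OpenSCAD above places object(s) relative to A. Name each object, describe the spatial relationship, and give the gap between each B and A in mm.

A is a table. B is a stool. Three stools sit around the table at the −y, +y, −x sides. The gap between each stool and the table is 190 mm.

Each stool's nearest face is 190 mm from the table's bounding box.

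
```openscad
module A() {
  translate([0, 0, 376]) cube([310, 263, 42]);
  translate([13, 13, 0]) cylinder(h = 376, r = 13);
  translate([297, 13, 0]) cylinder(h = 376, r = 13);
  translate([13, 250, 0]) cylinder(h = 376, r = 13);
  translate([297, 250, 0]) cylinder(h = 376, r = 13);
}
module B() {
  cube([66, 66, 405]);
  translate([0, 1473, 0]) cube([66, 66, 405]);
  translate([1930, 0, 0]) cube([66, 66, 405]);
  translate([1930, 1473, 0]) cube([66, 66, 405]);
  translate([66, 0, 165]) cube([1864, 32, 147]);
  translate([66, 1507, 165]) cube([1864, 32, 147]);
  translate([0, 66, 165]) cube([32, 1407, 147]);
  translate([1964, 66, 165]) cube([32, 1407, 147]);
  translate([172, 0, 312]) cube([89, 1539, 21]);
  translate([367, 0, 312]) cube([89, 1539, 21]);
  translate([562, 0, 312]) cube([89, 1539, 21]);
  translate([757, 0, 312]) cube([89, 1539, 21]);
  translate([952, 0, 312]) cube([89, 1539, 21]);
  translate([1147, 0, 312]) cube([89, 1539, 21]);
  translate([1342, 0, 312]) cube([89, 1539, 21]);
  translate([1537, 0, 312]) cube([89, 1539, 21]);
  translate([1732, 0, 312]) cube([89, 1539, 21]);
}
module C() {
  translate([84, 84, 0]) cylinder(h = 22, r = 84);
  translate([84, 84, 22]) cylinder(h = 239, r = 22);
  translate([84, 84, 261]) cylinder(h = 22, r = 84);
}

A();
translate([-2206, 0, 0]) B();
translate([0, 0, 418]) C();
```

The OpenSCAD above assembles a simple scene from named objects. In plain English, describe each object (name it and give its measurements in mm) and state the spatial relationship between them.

A is a simple wooden stool: a rectangular seat 310 mm (x) by 263 mm (y), 42 mm thick, top face at z = 418 mm, on four round legs, each 26 mm in diameter. The legs rest on z = 0, each leg's axis is inset half a diameter from the nearest pair of seat edges (so the leg's bounding box is flush with the corner).

B is a bed frame 1996 mm long (x) by 1539 mm wide (y). Four 66×66 mm corner posts, 405 mm tall, at the corners of the footprint. Four rails of 32 mm thickness and 147 mm height run between adjacent posts with their undersides at z = 165 mm, their outer faces flush with the outside of the frame (the two x-running rails run between the posts' inner faces; the two y-running rails run between the posts' inner faces). 9 slats, each 89 mm wide (x) and 21 mm thick, lie across the top of the two x-running rails, running the full 1539 mm width of the frame in y; the slats are evenly spaced along x between the inner faces of the end posts with equal gaps (rounded down to the nearest mm) at the −x end and between each pair — any rounding remainder accumulates at the +x end.

C is a spool: two coaxial disc flanges of radius 84 mm and thickness 22 mm, joined by a core cylinder of radius 22 mm and height 239 mm. The lower flange rests on z = 0 and the three cylinders share a vertical axis.

The bed frame is on the floor beside the stool on its −x side. The spool is on top of the stool.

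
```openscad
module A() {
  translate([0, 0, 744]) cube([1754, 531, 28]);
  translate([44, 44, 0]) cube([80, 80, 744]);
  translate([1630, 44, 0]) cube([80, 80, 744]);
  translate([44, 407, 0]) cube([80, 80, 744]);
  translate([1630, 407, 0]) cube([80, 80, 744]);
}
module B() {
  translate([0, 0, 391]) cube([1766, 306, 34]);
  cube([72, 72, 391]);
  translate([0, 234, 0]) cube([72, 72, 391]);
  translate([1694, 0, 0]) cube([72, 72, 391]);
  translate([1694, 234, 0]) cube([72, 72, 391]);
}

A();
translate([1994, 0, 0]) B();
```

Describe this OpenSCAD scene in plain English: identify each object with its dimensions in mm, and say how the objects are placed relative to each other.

A is a table with a 1754×531 mm rectangular top, 28 mm thick, top surface at z = 772 mm, supported by four 80×80 mm square legs, each inset 44 mm from the nearest pair of top edges, running from the floor.

B is a long wooden bench with a 1766 mm (x) × 306 mm (y) seat, 34 mm thick, its top surface 425 mm above the floor. Four 72 mm square legs at the seat corners, flush with the edges, run from z = 0 to the seat underside.

The bench is on the floor beside the table on its +x side.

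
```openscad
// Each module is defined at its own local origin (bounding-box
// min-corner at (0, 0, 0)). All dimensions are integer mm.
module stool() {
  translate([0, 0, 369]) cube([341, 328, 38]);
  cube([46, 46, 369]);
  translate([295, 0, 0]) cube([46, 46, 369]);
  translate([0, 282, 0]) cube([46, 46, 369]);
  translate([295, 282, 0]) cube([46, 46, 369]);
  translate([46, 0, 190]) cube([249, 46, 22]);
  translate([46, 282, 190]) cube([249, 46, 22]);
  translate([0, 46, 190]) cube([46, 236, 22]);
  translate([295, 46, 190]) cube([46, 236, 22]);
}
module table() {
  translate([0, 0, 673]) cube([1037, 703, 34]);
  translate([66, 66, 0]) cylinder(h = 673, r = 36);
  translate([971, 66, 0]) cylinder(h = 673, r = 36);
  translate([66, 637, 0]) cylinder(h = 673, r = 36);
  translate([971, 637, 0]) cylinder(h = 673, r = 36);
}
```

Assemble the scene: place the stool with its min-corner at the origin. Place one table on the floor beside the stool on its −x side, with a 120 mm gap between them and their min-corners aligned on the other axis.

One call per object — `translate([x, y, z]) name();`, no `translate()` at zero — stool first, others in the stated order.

stool();
translate([-1157, 0, 0]) table();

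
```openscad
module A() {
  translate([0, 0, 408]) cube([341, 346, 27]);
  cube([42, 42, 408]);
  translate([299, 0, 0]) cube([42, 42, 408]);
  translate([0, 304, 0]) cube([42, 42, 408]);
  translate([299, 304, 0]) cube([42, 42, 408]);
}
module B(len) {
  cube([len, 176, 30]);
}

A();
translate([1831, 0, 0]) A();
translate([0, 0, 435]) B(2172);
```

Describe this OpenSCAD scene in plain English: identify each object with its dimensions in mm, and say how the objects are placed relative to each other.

A is a four-legged stool. The seat is 341×346 mm, 27 mm thick, top at z = 435 mm. It stands on four square legs, each 42×42 mm in cross-section, from z = 0 to the seat underside, each flush with a corner of the seat.

B is a rectangular beam 2172 mm long (x), 176 mm deep (y), 30 mm thick (z).

The beam spans the tops of two stools placed 1490 mm apart, resting at z = 435 mm.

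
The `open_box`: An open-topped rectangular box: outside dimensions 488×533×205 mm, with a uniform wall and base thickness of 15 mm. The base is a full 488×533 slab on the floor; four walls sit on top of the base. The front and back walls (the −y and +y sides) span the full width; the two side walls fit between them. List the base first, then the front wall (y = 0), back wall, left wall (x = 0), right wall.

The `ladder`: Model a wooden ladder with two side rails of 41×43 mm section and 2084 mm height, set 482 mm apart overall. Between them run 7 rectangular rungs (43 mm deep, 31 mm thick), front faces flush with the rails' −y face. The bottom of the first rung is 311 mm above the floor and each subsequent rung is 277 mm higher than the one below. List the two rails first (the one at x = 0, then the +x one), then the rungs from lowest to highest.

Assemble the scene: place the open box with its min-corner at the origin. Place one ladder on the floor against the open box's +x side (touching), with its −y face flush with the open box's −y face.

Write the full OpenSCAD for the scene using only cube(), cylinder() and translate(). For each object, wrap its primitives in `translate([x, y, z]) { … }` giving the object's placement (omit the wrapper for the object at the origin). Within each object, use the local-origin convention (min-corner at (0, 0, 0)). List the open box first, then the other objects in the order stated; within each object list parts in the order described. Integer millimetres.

cube([488, 533, 15]);
translate([0, 0, 15]) cube([488, 15, 190]);
translate([0, 518, 15]) cube([488, 15, 190]);
translate([0, 15, 15]) cube([15, 503, 190]);
translate([473, 15, 15]) cube([15, 503, 190]);
translate([488, 0, 0]) {
  cube([41, 43, 2084]);
  translate([441, 0, 0]) cube([41, 43, 2084]);
  translate([41, 0, 311]) cube([400, 43, 31]);
  translate([41, 0, 588]) cube([400, 43, 31]);
  translate([41, 0, 865]) cube([400, 43, 31]);
  translate([41, 0, 1142]) cube([400, 43, 31]);
  translate([41, 0, 1419]) cube([400, 43, 31]);
  translate([41, 0, 1696]) cube([400, 43, 31]);
  translate([41, 0, 1973]) cube([400, 43, 31]);
}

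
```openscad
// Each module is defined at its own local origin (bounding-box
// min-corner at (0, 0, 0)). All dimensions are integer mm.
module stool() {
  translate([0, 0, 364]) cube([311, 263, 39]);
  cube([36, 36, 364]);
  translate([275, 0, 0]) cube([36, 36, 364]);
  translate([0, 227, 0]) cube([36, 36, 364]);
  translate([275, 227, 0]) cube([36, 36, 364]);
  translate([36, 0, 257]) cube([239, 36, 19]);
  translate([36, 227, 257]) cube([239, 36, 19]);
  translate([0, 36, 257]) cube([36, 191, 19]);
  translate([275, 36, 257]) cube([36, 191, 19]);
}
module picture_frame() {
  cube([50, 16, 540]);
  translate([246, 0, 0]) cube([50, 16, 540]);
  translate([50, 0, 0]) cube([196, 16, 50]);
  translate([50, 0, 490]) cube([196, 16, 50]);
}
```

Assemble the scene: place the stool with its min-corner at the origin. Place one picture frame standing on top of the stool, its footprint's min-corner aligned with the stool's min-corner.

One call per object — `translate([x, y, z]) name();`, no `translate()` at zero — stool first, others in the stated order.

stool();
translate([0, 0, 403]) picture_frame();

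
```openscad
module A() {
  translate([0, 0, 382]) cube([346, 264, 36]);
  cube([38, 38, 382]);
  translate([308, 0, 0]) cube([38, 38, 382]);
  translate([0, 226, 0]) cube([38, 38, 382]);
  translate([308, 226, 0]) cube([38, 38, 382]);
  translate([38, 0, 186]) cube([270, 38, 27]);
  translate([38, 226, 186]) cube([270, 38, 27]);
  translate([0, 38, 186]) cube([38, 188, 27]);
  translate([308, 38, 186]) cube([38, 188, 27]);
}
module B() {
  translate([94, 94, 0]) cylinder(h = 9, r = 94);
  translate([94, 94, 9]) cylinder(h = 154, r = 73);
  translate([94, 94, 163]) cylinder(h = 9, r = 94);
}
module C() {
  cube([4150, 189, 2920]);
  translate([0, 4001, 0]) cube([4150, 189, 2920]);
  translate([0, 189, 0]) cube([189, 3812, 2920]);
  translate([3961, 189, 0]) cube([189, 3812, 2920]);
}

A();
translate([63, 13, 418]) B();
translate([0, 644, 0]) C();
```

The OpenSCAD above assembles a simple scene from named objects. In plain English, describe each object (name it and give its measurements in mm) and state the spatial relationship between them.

A is a four-legged stool. The seat is 346×264 mm, 36 mm thick, top at z = 418 mm. It stands on four square legs, each 38×38 mm in cross-section, from z = 0 to the seat underside, each flush with a corner of the seat. Four stretchers, 38 mm wide and 27 mm tall, connect adjacent legs with their undersides at z = 186 mm, each running between the inner faces of the legs it joins and aligned with the legs' outer faces on the other axis.

B is a spool: two coaxial disc flanges of radius 94 mm and thickness 9 mm, joined by a core cylinder of radius 73 mm and height 154 mm. The lower flange rests on z = 0 and the three cylinders share a vertical axis.

C is the wall frame of a small rectangular building: four walls, each 2920 mm tall and 189 mm thick, enclosing a footprint 4150 mm (x) by 4190 mm (y) outside-to-outside, with no floor or roof. The front and back walls (the −y and +y sides) span the full width; the two side walls fit between them.

The spool is on top of the stool. The house frame is on the floor beside the stool on its +y side.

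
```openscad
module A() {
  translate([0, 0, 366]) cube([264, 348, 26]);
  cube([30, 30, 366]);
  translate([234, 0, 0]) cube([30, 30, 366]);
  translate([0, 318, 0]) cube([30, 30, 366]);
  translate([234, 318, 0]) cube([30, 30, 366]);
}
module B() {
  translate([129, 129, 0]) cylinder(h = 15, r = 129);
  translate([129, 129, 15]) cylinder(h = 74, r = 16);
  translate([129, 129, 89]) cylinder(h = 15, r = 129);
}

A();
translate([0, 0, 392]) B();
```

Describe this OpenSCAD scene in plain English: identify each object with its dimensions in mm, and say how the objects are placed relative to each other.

A is a four-legged stool. The seat is a 264×348×26 mm slab whose top surface is at z = 392 mm; four square legs, each 30×30 mm in cross-section, run from the floor (z = 0) to the underside of the seat, each flush with a corner of the seat.

B is a spool: two coaxial disc flanges of radius 129 mm and thickness 15 mm, joined by a core cylinder of radius 16 mm and height 74 mm. The lower flange rests on z = 0 and the three cylinders share a vertical axis.

The spool is on top of the stool.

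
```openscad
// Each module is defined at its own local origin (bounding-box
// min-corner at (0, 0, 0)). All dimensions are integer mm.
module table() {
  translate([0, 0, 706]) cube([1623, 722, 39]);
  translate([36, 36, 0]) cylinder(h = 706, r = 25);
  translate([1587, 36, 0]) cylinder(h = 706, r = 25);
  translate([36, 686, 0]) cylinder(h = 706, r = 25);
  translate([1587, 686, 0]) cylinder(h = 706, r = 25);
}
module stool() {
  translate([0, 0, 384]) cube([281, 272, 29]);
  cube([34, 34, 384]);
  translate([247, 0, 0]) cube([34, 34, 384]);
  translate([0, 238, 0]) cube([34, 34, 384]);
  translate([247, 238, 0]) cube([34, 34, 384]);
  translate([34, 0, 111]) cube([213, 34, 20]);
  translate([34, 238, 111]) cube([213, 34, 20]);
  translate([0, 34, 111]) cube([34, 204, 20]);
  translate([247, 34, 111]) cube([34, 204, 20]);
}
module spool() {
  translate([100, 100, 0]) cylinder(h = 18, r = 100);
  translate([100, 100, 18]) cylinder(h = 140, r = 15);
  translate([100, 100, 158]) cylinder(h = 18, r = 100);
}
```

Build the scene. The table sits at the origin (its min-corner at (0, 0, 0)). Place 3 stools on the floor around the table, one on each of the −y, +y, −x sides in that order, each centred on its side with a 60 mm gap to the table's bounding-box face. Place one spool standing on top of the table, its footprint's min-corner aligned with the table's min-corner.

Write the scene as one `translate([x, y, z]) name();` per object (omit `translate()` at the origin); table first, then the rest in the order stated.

table();
translate([671, -332, 0]) stool();
translate([671, 782, 0]) stool();
translate([-341, 225, 0]) stool();
translate([0, 0, 745]) spool();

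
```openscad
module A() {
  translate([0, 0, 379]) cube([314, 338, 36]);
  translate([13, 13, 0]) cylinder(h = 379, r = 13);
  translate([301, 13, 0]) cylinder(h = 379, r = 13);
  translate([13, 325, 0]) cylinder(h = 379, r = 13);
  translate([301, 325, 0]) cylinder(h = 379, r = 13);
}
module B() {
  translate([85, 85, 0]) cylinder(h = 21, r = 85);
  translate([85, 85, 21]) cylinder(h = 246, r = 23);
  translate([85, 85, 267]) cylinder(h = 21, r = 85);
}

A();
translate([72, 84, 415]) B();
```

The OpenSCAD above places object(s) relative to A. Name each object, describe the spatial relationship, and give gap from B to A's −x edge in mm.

A is a stool. B is a spool. The spool is on top of the stool, centred. The gap from the spool to the stool's −x edge is 72 mm.

The spool's min-x is at 72; the stool's min-x is 0; gap = 72 mm.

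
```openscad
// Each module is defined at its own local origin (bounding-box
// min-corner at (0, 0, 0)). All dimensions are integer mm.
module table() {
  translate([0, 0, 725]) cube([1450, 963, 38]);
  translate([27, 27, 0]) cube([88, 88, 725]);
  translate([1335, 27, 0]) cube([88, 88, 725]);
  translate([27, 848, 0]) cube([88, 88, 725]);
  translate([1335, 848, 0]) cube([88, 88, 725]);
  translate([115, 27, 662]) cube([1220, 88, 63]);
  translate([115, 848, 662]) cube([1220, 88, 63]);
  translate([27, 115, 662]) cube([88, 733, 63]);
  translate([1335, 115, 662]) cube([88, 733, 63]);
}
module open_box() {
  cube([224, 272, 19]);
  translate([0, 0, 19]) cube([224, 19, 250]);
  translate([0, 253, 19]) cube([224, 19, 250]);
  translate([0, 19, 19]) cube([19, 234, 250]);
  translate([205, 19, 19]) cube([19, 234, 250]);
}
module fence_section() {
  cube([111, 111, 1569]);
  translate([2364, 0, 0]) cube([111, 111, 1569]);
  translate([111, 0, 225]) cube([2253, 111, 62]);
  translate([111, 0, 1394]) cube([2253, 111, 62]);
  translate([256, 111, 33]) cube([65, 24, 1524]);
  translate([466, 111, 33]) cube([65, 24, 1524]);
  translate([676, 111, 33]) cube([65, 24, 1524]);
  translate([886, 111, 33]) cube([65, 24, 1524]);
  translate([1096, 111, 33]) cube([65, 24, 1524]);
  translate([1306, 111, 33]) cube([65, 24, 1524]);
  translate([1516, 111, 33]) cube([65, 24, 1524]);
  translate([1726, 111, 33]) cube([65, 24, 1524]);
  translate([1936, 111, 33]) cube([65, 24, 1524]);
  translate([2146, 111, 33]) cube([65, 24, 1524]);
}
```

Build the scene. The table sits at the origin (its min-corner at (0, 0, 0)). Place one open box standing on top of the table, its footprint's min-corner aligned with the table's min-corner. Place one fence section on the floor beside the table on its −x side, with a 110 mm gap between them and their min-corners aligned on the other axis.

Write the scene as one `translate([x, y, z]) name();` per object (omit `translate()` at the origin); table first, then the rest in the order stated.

table();
translate([0, 0, 763]) open_box();
translate([-2585, 0, 0]) fence_section();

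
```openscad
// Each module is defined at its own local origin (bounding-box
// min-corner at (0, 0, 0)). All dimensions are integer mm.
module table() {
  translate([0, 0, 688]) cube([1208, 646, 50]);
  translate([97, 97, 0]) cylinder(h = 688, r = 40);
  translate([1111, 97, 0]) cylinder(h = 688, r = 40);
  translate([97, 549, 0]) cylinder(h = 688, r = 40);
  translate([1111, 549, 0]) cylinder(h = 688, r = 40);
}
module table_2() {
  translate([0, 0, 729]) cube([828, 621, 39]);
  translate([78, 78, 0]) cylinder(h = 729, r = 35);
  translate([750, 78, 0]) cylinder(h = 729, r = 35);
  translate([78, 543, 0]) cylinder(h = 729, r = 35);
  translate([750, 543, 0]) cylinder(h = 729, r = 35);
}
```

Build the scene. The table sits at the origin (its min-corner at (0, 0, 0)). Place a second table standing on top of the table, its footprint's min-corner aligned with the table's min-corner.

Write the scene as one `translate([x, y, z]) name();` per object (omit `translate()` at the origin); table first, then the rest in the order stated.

table();
translate([0, 0, 738]) table_2();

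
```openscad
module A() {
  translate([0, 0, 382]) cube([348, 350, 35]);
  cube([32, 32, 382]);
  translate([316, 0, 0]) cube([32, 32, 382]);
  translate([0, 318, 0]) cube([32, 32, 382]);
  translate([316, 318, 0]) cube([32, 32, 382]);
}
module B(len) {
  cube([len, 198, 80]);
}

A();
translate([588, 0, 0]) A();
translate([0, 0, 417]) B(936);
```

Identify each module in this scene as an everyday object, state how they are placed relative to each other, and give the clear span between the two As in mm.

Second stool starts at x = 588; first ends at x = 348; clear span = 588 − 348 = 240 mm.

A is a stool. B is a beam. A beam spans the tops of two stools. The clear span between the two stools is 240 mm.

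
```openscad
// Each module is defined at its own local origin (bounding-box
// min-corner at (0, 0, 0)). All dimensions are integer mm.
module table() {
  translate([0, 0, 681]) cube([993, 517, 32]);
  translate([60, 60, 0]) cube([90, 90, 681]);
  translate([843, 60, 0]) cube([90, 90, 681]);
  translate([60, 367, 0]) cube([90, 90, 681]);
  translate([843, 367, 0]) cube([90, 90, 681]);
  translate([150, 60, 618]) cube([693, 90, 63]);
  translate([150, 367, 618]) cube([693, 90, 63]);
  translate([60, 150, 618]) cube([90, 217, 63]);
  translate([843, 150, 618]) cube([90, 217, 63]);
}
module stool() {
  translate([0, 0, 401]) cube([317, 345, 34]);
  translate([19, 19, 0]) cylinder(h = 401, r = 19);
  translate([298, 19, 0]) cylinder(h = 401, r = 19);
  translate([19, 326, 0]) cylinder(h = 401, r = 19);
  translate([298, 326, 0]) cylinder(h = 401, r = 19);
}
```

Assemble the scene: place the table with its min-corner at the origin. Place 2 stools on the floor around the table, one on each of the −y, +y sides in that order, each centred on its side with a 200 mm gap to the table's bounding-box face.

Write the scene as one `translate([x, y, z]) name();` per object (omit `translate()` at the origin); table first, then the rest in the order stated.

table();
translate([338, -545, 0]) stool();
translate([338, 717, 0]) stool();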